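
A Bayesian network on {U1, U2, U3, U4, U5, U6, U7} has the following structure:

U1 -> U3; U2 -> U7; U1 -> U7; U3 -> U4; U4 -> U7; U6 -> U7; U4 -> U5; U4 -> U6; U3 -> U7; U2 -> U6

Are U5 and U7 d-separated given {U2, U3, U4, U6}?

Enumerating the 5 paths from U5 to U7 and testing each for blocking by {U2, U3, U4, U6}:
Path 1: U5 ← U4 → U7
  U4 is a fork here and U4 is conditioned on, so the path is blocked at U4.
Path 2: U5 ← U4 → U6 → U7
  U4 is a fork here and U4 is conditioned on, so the path is blocked at U4.
Path 3: U5 ← U4 → U6 ← U2 → U7
  U4 is a fork here and U4 is conditioned on, so the path is blocked at U4.
Path 4: U5 ← U4 ← U3 → U7
  U4 is a chain here and U4 is conditioned on, so the path is blocked at U4.
Path 5: U5 ← U4 ← U3 ← U1 → U7
  U4 is a chain here and U4 is conditioned on, so the path is blocked at U4.
All paths are blocked; U5 ⊥ U7 | {U2, U3, U4, U6} holds.

Yes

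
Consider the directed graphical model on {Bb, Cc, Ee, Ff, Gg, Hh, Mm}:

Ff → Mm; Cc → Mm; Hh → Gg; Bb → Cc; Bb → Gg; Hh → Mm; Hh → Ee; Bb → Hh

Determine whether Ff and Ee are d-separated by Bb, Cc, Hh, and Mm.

Yes

3 paths connect Ff and Ee; each must be blocked for d-separation to hold:
Path 1: Ff → Mm ← Cc ← Bb → Hh → Ee
  Cc is a chain here and Cc is conditioned on, so the path is blocked at Cc.
Path 2: Ff → Mm ← Cc ← Bb → Gg ← Hh → Ee
  Cc is a chain here and Cc is conditioned on, so the path is blocked at Cc.
Path 3: Ff → Mm ← Hh → Ee
  Hh is a fork here and Hh is conditioned on, so the path is blocked at Hh.
Since every path is blocked, d-separation holds.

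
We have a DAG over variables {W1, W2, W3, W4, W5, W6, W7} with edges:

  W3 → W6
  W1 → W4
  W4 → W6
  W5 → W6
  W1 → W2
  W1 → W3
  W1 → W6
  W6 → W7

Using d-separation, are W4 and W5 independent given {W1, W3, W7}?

No — W4 and W5 are not d-separated given {W1, W3, W7}.

3 paths connect W4 and W5; each must be blocked for d-separation to hold:
  1. W4 → W6 ← W5 — W6:collider[open] ⇒ active
  2. W4 ← W1 → W3 → W6 ← W5 — W1:fork[blocks]; W3:chain[blocks]; W6:collider[open] ⇒ blocked
  3. W4 ← W1 → W6 ← W5 — W1:fork[blocks]; W6:collider[open] ⇒ blocked
Since the path W4 → W6 ← W5 is active, W4 and W5 are not d-separated given {W1, W3, W7}.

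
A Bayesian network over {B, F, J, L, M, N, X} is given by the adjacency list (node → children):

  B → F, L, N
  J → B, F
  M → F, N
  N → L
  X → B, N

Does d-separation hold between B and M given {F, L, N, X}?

No — B and M are not d-separated given {F, L, N, X}.

There are 5 undirected paths between B and M; checking each against the conditioning set {F, L, N, X}:
Path 1: B ← X → N ← M
  X is a fork here and X is conditioned on, so the path is blocked at X.
Path 2: B → N ← M
  N is a collider and N is conditioned on, which opens it — no node blocks this path, so it is active.
Path 3: B ← J → F ← M
  J is a fork and J is not conditioned on; F is a collider and F is conditioned on, which opens it — no node blocks this path, so it is active.
Path 4: B → F ← M
  F is a collider and F is conditioned on, which opens it — no node blocks this path, so it is active.
Path 5: B → L ← N ← M
  N is a chain here and N is conditioned on, so the path is blocked at N.
Since the path B → N ← M is active, B and M are not d-separated given {F, L, N, X}.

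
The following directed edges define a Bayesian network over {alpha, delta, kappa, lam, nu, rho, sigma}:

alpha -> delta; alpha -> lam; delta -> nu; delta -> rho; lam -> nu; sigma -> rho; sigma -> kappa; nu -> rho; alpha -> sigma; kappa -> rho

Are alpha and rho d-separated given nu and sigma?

There are 6 undirected paths between alpha and rho; checking each against the conditioning set {nu, sigma}:
  1. alpha → lam → nu → rho — lam:chain[open]; nu:chain[blocks] ⇒ blocked
  2. alpha → lam → nu ← delta → rho — lam:chain[open]; nu:collider[open]; delta:fork[open] ⇒ active
  3. alpha → sigma → rho — sigma:chain[blocks] ⇒ blocked
  4. alpha → sigma → kappa → rho — sigma:chain[blocks]; kappa:chain[open] ⇒ blocked
  5. alpha → delta → rho — delta:chain[open] ⇒ active
  6. alpha → delta → nu → rho — delta:chain[open]; nu:chain[blocks] ⇒ blocked
Since the path alpha → lam → nu ← delta → rho is active, alpha and rho are not d-separated given {nu, sigma}.

No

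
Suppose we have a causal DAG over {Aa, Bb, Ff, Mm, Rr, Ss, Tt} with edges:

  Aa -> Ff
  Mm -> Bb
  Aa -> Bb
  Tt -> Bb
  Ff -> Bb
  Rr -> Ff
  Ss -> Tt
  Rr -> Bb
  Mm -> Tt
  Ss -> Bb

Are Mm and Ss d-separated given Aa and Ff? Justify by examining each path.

4 paths connect Mm and Ss; each must be blocked for d-separation to hold:
Path 1: Mm → Tt ← Ss
  Tt is a collider here and neither Tt nor any of its descendants is conditioned on, so the collider stays closed — the path is blocked at Tt.
Path 2: Mm → Tt → Bb ← Ss
  Bb is a collider here and neither Bb nor any of its descendants is conditioned on, so the collider stays closed — the path is blocked at Bb.
Path 3: Mm → Bb ← Tt ← Ss
  Bb is a collider here and neither Bb nor any of its descendants is conditioned on, so the collider stays closed — the path is blocked at Bb.
Path 4: Mm → Bb ← Ss
  Bb is a collider here and neither Bb nor any of its descendants is conditioned on, so the collider stays closed — the path is blocked at Bb.
Every path is blocked, so Mm and Ss are d-separated given {Aa, Ff}.

Yes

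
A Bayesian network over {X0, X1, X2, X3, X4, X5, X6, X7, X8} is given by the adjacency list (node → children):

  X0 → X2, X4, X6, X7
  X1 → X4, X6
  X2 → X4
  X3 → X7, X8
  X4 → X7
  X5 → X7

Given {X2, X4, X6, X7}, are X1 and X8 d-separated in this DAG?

There are 6 undirected paths between X1 and X8; checking each against the conditioning set {X2, X4, X6, X7}:
  1. X1 → X4 ← X0 → X7 ← X3 → X8 — X4:collider[open]; X0:fork[open]; X7:collider[open]; X3:fork[open] ⇒ active
  2. X1 → X4 → X7 ← X3 → X8 — X4:chain[blocks]; X7:collider[open]; X3:fork[open] ⇒ blocked
  3. X1 → X4 ← X2 ← X0 → X7 ← X3 → X8 — X4:collider[open]; X2:chain[blocks]; X0:fork[open]; X7:collider[open]; X3:fork[open] ⇒ blocked
  4. X1 → X6 ← X0 → X4 → X7 ← X3 → X8 — X6:collider[open]; X0:fork[open]; X4:chain[blocks]; X7:collider[open]; X3:fork[open] ⇒ blocked
  5. X1 → X6 ← X0 → X7 ← X3 → X8 — X6:collider[open]; X0:fork[open]; X7:collider[open]; X3:fork[open] ⇒ active
  6. X1 → X6 ← X0 → X2 → X4 → X7 ← X3 → X8 — X6:collider[open]; X0:fork[open]; X2:chain[blocks]; X4:chain[blocks]; X7:collider[open]; X3:fork[open] ⇒ blocked
At least one path is unblocked, so d-separation fails.

No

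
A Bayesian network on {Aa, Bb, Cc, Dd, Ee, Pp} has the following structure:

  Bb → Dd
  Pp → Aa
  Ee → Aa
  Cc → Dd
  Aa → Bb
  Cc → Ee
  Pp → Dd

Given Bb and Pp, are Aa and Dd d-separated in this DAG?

No — Aa and Dd are not d-separated given {Bb, Pp}.

There are 3 undirected paths between Aa and Dd; checking each against the conditioning set {Bb, Pp}:
  1. Aa ← Pp → Dd — Pp:fork[blocks] ⇒ blocked
  2. Aa → Bb → Dd — Bb:chain[blocks] ⇒ blocked
  3. Aa ← Ee ← Cc → Dd — Ee:chain[open]; Cc:fork[open] ⇒ active
At least one path is unblocked, so d-separation fails.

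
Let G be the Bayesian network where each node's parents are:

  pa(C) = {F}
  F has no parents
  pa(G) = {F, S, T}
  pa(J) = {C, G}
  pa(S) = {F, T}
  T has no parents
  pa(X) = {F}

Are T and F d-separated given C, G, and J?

There are 6 undirected paths between T and F; checking each against the conditioning set {C, G, J}:
  1. T → G ← S ← F — G:collider[open]; S:chain[open] ⇒ active
  2. T → G ← F — G:collider[open] ⇒ active
  3. T → G → J ← C ← F — G:chain[blocks]; J:collider[open]; C:chain[blocks] ⇒ blocked
  4. T → S → G ← F — S:chain[open]; G:collider[open] ⇒ active
  5. T → S → G → J ← C ← F — S:chain[open]; G:chain[blocks]; J:collider[open]; C:chain[blocks] ⇒ blocked
  6. T → S ← F — S:collider[open] ⇒ active
Because an active path exists, T and F are not d-separated.

No — T and F are not d-separated given {C, G, J}.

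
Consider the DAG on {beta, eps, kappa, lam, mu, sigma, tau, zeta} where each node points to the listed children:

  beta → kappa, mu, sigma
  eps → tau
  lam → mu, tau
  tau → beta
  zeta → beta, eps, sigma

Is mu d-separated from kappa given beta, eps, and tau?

Enumerating the 4 paths from mu to kappa and testing each for blocking by {beta, eps, tau}:
Path 1: mu ← lam → tau ← eps ← zeta → sigma ← beta → kappa
  eps is a chain here and eps is conditioned on, so the path is blocked at eps.
Path 2: mu ← lam → tau ← eps ← zeta → beta → kappa
  eps is a chain here and eps is conditioned on, so the path is blocked at eps.
Path 3: mu ← lam → tau → beta → kappa
  tau is a chain here and tau is conditioned on, so the path is blocked at tau.
Path 4: mu ← beta → kappa
  beta is a fork here and beta is conditioned on, so the path is blocked at beta.
Since every path is blocked, d-separation holds.

Yes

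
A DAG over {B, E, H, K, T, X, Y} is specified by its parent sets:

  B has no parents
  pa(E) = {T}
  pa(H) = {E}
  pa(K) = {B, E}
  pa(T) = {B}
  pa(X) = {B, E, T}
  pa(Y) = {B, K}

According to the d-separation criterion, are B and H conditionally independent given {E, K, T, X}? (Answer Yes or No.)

We examine all 6 paths between B and H:
Path 1: B → X ← T → E → H
  T is a fork here and T is conditioned on, so the path is blocked at T.
Path 2: B → X ← E → H
  E is a fork here and E is conditioned on, so the path is blocked at E.
Path 3: B → Y ← K ← E → H
  Y is a collider here and neither Y nor any of its descendants is conditioned on, so the collider stays closed — the path is blocked at Y.
Path 4: B → T → X ← E → H
  T is a chain here and T is conditioned on, so the path is blocked at T.
Path 5: B → T → E → H
  T is a chain here and T is conditioned on, so the path is blocked at T.
Path 6: B → K ← E → H
  E is a fork here and E is conditioned on, so the path is blocked at E.
All paths are blocked; B ⊥ H | {E, K, T, X} holds.

Yes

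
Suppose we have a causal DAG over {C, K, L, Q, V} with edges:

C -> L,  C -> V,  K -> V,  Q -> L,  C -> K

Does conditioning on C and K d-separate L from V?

Enumerating the 2 paths from L to V and testing each for blocking by {C, K}:
  1. L ← C → K → V — C:fork[blocks]; K:chain[blocks] ⇒ blocked
  2. L ← C → V — C:fork[blocks] ⇒ blocked
Since every path is blocked, d-separation holds.

Yes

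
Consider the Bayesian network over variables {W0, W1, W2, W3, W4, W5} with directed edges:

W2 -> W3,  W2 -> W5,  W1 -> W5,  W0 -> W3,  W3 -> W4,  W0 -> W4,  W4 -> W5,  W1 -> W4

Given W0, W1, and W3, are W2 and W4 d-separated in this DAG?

Yes

There are 4 undirected paths between W2 and W4; checking each against the conditioning set {W0, W1, W3}:
Path 1: W2 → W3 ← W0 → W4
  W0 is a fork here and W0 is conditioned on, so the path is blocked at W0.
Path 2: W2 → W3 → W4
  W3 is a chain here and W3 is conditioned on, so the path is blocked at W3.
Path 3: W2 → W5 ← W1 → W4
  W5 is a collider here and neither W5 nor any of its descendants is conditioned on, so the collider stays closed — the path is blocked at W5.
Path 4: W2 → W5 ← W4
  W5 is a collider here and neither W5 nor any of its descendants is conditioned on, so the collider stays closed — the path is blocked at W5.
All paths are blocked; W2 ⊥ W4 | {W0, W1, W3} holds.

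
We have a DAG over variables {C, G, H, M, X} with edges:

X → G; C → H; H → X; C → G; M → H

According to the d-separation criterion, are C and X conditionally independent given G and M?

2 paths connect C and X; each must be blocked for d-separation to hold:
  1. C → G ← X — G:collider[open] ⇒ active
  2. C → H → X — H:chain[open] ⇒ active
Because an active path exists, C and X are not d-separated.

No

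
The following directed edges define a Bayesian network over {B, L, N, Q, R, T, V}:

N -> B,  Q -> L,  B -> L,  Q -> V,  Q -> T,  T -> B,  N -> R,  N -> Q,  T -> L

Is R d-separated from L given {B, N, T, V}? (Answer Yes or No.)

Enumerating the 6 paths from R to L and testing each for blocking by {B, N, T, V}:
Path 1: R ← N → B ← T ← Q → L
  N is a fork here and N is conditioned on, so the path is blocked at N.
Path 2: R ← N → B ← T → L
  N is a fork here and N is conditioned on, so the path is blocked at N.
Path 3: R ← N → B → L
  N is a fork here and N is conditioned on, so the path is blocked at N.
Path 4: R ← N → Q → T → B → L
  N is a fork here and N is conditioned on, so the path is blocked at N.
Path 5: R ← N → Q → T → L
  N is a fork here and N is conditioned on, so the path is blocked at N.
Path 6: R ← N → Q → L
  N is a fork here and N is conditioned on, so the path is blocked at N.
Since every path is blocked, d-separation holds.

Yes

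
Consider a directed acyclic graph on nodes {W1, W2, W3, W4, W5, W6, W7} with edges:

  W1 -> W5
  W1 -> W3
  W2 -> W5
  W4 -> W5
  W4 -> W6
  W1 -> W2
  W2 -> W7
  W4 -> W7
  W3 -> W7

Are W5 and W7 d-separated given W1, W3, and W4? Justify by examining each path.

No — W5 and W7 are not d-separated given {W1, W3, W4}.

5 paths connect W5 and W7; each must be blocked for d-separation to hold:
  1. W5 ← W1 → W2 → W7 — W1:fork[blocks]; W2:chain[open] ⇒ blocked
  2. W5 ← W1 → W3 → W7 — W1:fork[blocks]; W3:chain[blocks] ⇒ blocked
  3. W5 ← W2 → W7 — W2:fork[open] ⇒ active
  4. W5 ← W2 ← W1 → W3 → W7 — W2:chain[open]; W1:fork[blocks]; W3:chain[blocks] ⇒ blocked
  5. W5 ← W4 → W7 — W4:fork[blocks] ⇒ blocked
Because an active path exists, W5 and W7 are not d-separated.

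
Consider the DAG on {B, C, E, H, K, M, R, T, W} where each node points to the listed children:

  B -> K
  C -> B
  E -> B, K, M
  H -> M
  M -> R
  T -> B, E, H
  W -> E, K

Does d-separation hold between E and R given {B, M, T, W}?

Enumerating the 5 paths from E to R and testing each for blocking by {B, M, T, W}:
Path 1: E → M → R
  M is a chain here and M is conditioned on, so the path is blocked at M.
Path 2: E → K ← B ← T → H → M → R
  K is a collider here and neither K nor any of its descendants is conditioned on, so the collider stays closed — the path is blocked at K.
Path 3: E → B ← T → H → M → R
  T is a fork here and T is conditioned on, so the path is blocked at T.
Path 4: E ← T → H → M → R
  T is a fork here and T is conditioned on, so the path is blocked at T.
Path 5: E ← W → K ← B ← T → H → M → R
  W is a fork here and W is conditioned on, so the path is blocked at W.
All paths are blocked; E ⊥ R | {B, M, T, W} holds.

Yes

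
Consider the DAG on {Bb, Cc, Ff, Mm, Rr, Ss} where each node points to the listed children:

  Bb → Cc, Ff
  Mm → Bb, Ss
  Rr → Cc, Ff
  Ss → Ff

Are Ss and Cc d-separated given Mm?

Enumerating the 4 paths from Ss to Cc and testing each for blocking by {Mm}:
Path 1: Ss → Ff ← Bb → Cc
  Ff is a collider here and neither Ff nor any of its descendants is conditioned on, so the collider stays closed — the path is blocked at Ff.
Path 2: Ss → Ff ← Rr → Cc
  Ff is a collider here and neither Ff nor any of its descendants is conditioned on, so the collider stays closed — the path is blocked at Ff.
Path 3: Ss ← Mm → Bb → Cc
  Mm is a fork here and Mm is conditioned on, so the path is blocked at Mm.
Path 4: Ss ← Mm → Bb → Ff ← Rr → Cc
  Mm is a fork here and Mm is conditioned on, so the path is blocked at Mm.
All paths are blocked; Ss ⊥ Cc | {Mm} holds.

Yes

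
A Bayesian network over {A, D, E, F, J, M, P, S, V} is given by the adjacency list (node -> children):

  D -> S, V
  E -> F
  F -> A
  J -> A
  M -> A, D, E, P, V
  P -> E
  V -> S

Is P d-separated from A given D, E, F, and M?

Yes — P and A are d-separated given {D, E, F, M}.

We examine all 4 paths between P and A:
Path 1: P → E → F → A
  E is a chain here and E is conditioned on, so the path is blocked at E.
Path 2: P → E ← M → A
  M is a fork here and M is conditioned on, so the path is blocked at M.
Path 3: P ← M → A
  M is a fork here and M is conditioned on, so the path is blocked at M.
Path 4: P ← M → E → F → A
  M is a fork here and M is conditioned on, so the path is blocked at M.
Since every path is blocked, d-separation holds.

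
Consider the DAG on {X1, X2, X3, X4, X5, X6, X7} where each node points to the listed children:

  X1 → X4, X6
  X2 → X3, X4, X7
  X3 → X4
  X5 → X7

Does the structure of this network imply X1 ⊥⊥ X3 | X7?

Enumerating the 2 paths from X1 to X3 and testing each for blocking by {X7}:
  1. X1 → X4 ← X2 → X3 — X4:collider[blocks]; X2:fork[open] ⇒ blocked
  2. X1 → X4 ← X3 — X4:collider[blocks] ⇒ blocked
Since every path is blocked, d-separation holds.

Yes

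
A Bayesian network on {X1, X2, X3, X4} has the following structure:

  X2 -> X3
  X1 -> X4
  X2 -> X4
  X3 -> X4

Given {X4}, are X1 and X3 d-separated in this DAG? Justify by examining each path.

Enumerating the 2 paths from X1 to X3 and testing each for blocking by {X4}:
Path 1: X1 → X4 ← X3
  X4 is a collider and X4 is conditioned on, which opens it — no node blocks this path, so it is active.
Path 2: X1 → X4 ← X2 → X3
  X4 is a collider and X4 is conditioned on, which opens it; X2 is a fork and X2 is not conditioned on — no node blocks this path, so it is active.
At least one path is unblocked, so d-separation fails.

No — X1 and X3 are not d-separated given {X4}.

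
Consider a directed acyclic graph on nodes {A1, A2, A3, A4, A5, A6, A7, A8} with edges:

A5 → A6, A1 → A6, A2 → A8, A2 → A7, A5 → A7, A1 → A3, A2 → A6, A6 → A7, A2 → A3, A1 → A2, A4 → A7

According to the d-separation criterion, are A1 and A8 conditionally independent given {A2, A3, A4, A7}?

Yes — A1 and A8 are d-separated given {A2, A3, A4, A7}.

There are 5 undirected paths between A1 and A8; checking each against the conditioning set {A2, A3, A4, A7}:
Path 1: A1 → A6 ← A2 → A8
  A2 is a fork here and A2 is conditioned on, so the path is blocked at A2.
Path 2: A1 → A6 → A7 ← A2 → A8
  A2 is a fork here and A2 is conditioned on, so the path is blocked at A2.
Path 3: A1 → A6 ← A5 → A7 ← A2 → A8
  A2 is a fork here and A2 is conditioned on, so the path is blocked at A2.
Path 4: A1 → A2 → A8
  A2 is a chain here and A2 is conditioned on, so the path is blocked at A2.
Path 5: A1 → A3 ← A2 → A8
  A2 is a fork here and A2 is conditioned on, so the path is blocked at A2.
Since every path is blocked, d-separation holds.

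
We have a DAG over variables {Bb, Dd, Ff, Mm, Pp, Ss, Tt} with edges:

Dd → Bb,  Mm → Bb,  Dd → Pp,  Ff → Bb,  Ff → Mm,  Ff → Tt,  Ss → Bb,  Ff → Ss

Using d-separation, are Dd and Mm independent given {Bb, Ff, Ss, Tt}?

No

3 paths connect Dd and Mm; each must be blocked for d-separation to hold:
Path 1: Dd → Bb ← Mm
  Bb is a collider and Bb is conditioned on, which opens it — no node blocks this path, so it is active.
Path 2: Dd → Bb ← Ff → Mm
  Ff is a fork here and Ff is conditioned on, so the path is blocked at Ff.
Path 3: Dd → Bb ← Ss ← Ff → Mm
  Ss is a chain here and Ss is conditioned on, so the path is blocked at Ss.
At least one path is unblocked, so d-separation fails.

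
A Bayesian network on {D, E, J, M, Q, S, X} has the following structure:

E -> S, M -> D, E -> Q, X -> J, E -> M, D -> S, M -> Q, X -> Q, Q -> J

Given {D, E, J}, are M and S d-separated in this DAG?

Yes

There are 3 undirected paths between M and S; checking each against the conditioning set {D, E, J}:
Path 1: M ← E → S
  E is a fork here and E is conditioned on, so the path is blocked at E.
Path 2: M → Q ← E → S
  E is a fork here and E is conditioned on, so the path is blocked at E.
Path 3: M → D → S
  D is a chain here and D is conditioned on, so the path is blocked at D.
All paths are blocked; M ⊥ S | {D, E, J} holds.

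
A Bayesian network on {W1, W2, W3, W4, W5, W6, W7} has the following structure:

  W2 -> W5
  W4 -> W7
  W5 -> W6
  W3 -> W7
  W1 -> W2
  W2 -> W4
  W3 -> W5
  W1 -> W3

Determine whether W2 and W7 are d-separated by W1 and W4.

Yes

There are 3 undirected paths between W2 and W7; checking each against the conditioning set {W1, W4}:
Path 1: W2 → W5 ← W3 → W7
  W5 is a collider here and neither W5 nor any of its descendants is conditioned on, so the collider stays closed — the path is blocked at W5.
Path 2: W2 → W4 → W7
  W4 is a chain here and W4 is conditioned on, so the path is blocked at W4.
Path 3: W2 ← W1 → W3 → W7
  W1 is a fork here and W1 is conditioned on, so the path is blocked at W1.
All paths are blocked; W2 ⊥ W7 | {W1, W4} holds.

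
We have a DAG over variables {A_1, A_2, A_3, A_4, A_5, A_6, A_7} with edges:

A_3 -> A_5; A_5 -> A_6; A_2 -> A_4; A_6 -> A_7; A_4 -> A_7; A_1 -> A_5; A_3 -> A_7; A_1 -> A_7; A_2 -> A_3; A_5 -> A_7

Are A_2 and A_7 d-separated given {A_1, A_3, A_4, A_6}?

5 paths connect A_2 and A_7; each must be blocked for d-separation to hold:
Path 1: A_2 → A_4 → A_7
  A_4 is a chain here and A_4 is conditioned on, so the path is blocked at A_4.
Path 2: A_2 → A_3 → A_7
  A_3 is a chain here and A_3 is conditioned on, so the path is blocked at A_3.
Path 3: A_2 → A_3 → A_5 ← A_1 → A_7
  A_3 is a chain here and A_3 is conditioned on, so the path is blocked at A_3.
Path 4: A_2 → A_3 → A_5 → A_7
  A_3 is a chain here and A_3 is conditioned on, so the path is blocked at A_3.
Path 5: A_2 → A_3 → A_5 → A_6 → A_7
  A_3 is a chain here and A_3 is conditioned on, so the path is blocked at A_3.
Since every path is blocked, d-separation holds.

Yes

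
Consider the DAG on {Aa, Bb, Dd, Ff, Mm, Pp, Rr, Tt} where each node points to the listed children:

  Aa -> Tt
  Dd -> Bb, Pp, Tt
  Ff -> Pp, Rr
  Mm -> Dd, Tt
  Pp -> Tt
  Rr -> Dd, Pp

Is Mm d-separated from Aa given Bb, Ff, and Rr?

Yes — Mm and Aa are d-separated given {Bb, Ff, Rr}.

Enumerating the 5 paths from Mm to Aa and testing each for blocking by {Bb, Ff, Rr}:
Path 1: Mm → Tt ← Aa
  Tt is a collider here and neither Tt nor any of its descendants is conditioned on, so the collider stays closed — the path is blocked at Tt.
Path 2: Mm → Dd ← Rr → Pp → Tt ← Aa
  Rr is a fork here and Rr is conditioned on, so the path is blocked at Rr.
Path 3: Mm → Dd ← Rr ← Ff → Pp → Tt ← Aa
  Rr is a chain here and Rr is conditioned on, so the path is blocked at Rr.
Path 4: Mm → Dd → Tt ← Aa
  Tt is a collider here and neither Tt nor any of its descendants is conditioned on, so the collider stays closed — the path is blocked at Tt.
Path 5: Mm → Dd → Pp → Tt ← Aa
  Tt is a collider here and neither Tt nor any of its descendants is conditioned on, so the collider stays closed — the path is blocked at Tt.
All paths are blocked; Mm ⊥ Aa | {Bb, Ff, Rr} holds.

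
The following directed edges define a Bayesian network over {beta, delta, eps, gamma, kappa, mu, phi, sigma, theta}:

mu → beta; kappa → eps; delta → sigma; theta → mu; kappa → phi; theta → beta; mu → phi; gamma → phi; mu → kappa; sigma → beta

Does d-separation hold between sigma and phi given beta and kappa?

No

4 paths connect sigma and phi; each must be blocked for d-separation to hold:
Path 1: sigma → beta ← theta → mu → kappa → phi
  kappa is a chain here and kappa is conditioned on, so the path is blocked at kappa.
Path 2: sigma → beta ← theta → mu → phi
  beta is a collider and beta is conditioned on, which opens it; theta is a fork and theta is not conditioned on; mu is a chain and mu is not conditioned on — no node blocks this path, so it is active.
Path 3: sigma → beta ← mu → kappa → phi
  kappa is a chain here and kappa is conditioned on, so the path is blocked at kappa.
Path 4: sigma → beta ← mu → phi
  beta is a collider and beta is conditioned on, which opens it; mu is a fork and mu is not conditioned on — no node blocks this path, so it is active.
At least one path is unblocked, so d-separation fails.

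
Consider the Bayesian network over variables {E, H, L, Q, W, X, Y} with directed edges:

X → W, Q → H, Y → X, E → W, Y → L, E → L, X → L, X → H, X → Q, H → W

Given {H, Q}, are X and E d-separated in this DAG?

Yes — X and E are d-separated given {H, Q}.

We examine all 5 paths between X and E:
Path 1: X → L ← E
  L is a collider here and neither L nor any of its descendants is conditioned on, so the collider stays closed — the path is blocked at L.
Path 2: X ← Y → L ← E
  L is a collider here and neither L nor any of its descendants is conditioned on, so the collider stays closed — the path is blocked at L.
Path 3: X → W ← E
  W is a collider here and neither W nor any of its descendants is conditioned on, so the collider stays closed — the path is blocked at W.
Path 4: X → Q → H → W ← E
  Q is a chain here and Q is conditioned on, so the path is blocked at Q.
Path 5: X → H → W ← E
  H is a chain here and H is conditioned on, so the path is blocked at H.
Every path is blocked, so X and E are d-separated given {H, Q}.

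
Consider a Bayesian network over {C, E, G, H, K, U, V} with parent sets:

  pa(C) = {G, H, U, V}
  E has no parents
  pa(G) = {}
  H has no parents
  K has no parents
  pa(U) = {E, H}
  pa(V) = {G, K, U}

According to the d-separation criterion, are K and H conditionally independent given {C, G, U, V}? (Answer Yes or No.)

We examine all 6 paths between K and H:
  1. K → V ← U → C ← H — V:collider[open]; U:fork[blocks]; C:collider[open] ⇒ blocked
  2. K → V ← U ← H — V:collider[open]; U:chain[blocks] ⇒ blocked
  3. K → V → C ← U ← H — V:chain[blocks]; C:collider[open]; U:chain[blocks] ⇒ blocked
  4. K → V → C ← H — V:chain[blocks]; C:collider[open] ⇒ blocked
  5. K → V ← G → C ← U ← H — V:collider[open]; G:fork[blocks]; C:collider[open]; U:chain[blocks] ⇒ blocked
  6. K → V ← G → C ← H — V:collider[open]; G:fork[blocks]; C:collider[open] ⇒ blocked
Every path is blocked, so K and H are d-separated given {C, G, U, V}.

Yes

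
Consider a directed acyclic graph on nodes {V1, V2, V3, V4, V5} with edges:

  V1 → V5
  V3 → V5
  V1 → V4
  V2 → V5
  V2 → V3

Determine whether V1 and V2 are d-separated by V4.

Yes

There are 2 undirected paths between V1 and V2; checking each against the conditioning set {V4}:
Path 1: V1 → V5 ← V3 ← V2
  V5 is a collider here and neither V5 nor any of its descendants is conditioned on, so the collider stays closed — the path is blocked at V5.
Path 2: V1 → V5 ← V2
  V5 is a collider here and neither V5 nor any of its descendants is conditioned on, so the collider stays closed — the path is blocked at V5.
Since every path is blocked, d-separation holds.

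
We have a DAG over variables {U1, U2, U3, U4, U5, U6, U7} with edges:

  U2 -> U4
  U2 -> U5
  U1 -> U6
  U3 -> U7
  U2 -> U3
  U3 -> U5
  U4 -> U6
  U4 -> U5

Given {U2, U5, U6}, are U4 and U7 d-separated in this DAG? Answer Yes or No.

We examine all 4 paths between U4 and U7:
Path 1: U4 → U5 ← U3 → U7
  U5 is a collider and U5 is conditioned on, which opens it; U3 is a fork and U3 is not conditioned on — no node blocks this path, so it is active.
Path 2: U4 → U5 ← U2 → U3 → U7
  U2 is a fork here and U2 is conditioned on, so the path is blocked at U2.
Path 3: U4 ← U2 → U3 → U7
  U2 is a fork here and U2 is conditioned on, so the path is blocked at U2.
Path 4: U4 ← U2 → U5 ← U3 → U7
  U2 is a fork here and U2 is conditioned on, so the path is blocked at U2.
At least one path is unblocked, so d-separation fails.

No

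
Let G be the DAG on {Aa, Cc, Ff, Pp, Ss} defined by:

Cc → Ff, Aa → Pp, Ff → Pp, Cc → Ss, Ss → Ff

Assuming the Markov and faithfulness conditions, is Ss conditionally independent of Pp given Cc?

Enumerating the 2 paths from Ss to Pp and testing each for blocking by {Cc}:
  1. Ss ← Cc → Ff → Pp — Cc:fork[blocks]; Ff:chain[open] ⇒ blocked
  2. Ss → Ff → Pp — Ff:chain[open] ⇒ active
At least one path is unblocked, so d-separation fails.

No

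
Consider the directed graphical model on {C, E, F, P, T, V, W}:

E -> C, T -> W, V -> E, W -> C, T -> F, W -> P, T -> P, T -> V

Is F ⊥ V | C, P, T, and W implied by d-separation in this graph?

3 paths connect F and V; each must be blocked for d-separation to hold:
Path 1: F ← T → P ← W → C ← E ← V
  T is a fork here and T is conditioned on, so the path is blocked at T.
Path 2: F ← T → V
  T is a fork here and T is conditioned on, so the path is blocked at T.
Path 3: F ← T → W → C ← E ← V
  T is a fork here and T is conditioned on, so the path is blocked at T.
Every path is blocked, so F and V are d-separated given {C, P, T, W}.

Yes — F and V are d-separated given {C, P, T, W}.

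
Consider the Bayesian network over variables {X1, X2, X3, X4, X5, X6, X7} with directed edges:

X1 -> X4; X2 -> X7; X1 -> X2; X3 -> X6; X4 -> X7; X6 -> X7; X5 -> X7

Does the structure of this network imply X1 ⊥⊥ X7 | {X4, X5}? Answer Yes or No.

No

We examine all 2 paths between X1 and X7:
  1. X1 → X2 → X7 — X2:chain[open] ⇒ active
  2. X1 → X4 → X7 — X4:chain[blocks] ⇒ blocked
At least one path is unblocked, so d-separation fails.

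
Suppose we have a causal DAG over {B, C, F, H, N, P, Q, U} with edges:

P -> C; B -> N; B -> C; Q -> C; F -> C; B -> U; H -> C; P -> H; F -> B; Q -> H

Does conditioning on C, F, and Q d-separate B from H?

We examine all 6 paths between B and H:
  1. B → C ← Q → H — C:collider[open]; Q:fork[blocks] ⇒ blocked
  2. B → C ← P → H — C:collider[open]; P:fork[open] ⇒ active
  3. B → C ← H — C:collider[open] ⇒ active
  4. B ← F → C ← Q → H — F:fork[blocks]; C:collider[open]; Q:fork[blocks] ⇒ blocked
  5. B ← F → C ← P → H — F:fork[blocks]; C:collider[open]; P:fork[open] ⇒ blocked
  6. B ← F → C ← H — F:fork[blocks]; C:collider[open] ⇒ blocked
At least one path is unblocked, so d-separation fails.

No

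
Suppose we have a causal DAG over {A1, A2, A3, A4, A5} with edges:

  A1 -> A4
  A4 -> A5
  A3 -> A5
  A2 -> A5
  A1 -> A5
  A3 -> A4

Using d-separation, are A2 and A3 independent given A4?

3 paths connect A2 and A3; each must be blocked for d-separation to hold:
  1. A2 → A5 ← A1 → A4 ← A3 — A5:collider[blocks]; A1:fork[open]; A4:collider[open] ⇒ blocked
  2. A2 → A5 ← A3 — A5:collider[blocks] ⇒ blocked
  3. A2 → A5 ← A4 ← A3 — A5:collider[blocks]; A4:chain[blocks] ⇒ blocked
Since every path is blocked, d-separation holds.

Yes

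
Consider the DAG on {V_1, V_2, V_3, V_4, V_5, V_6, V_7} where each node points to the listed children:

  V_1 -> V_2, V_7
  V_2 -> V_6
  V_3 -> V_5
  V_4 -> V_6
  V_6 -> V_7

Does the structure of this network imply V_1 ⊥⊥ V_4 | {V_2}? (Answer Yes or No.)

There are 2 undirected paths between V_1 and V_4; checking each against the conditioning set {V_2}:
  1. V_1 → V_7 ← V_6 ← V_4 — V_7:collider[blocks]; V_6:chain[open] ⇒ blocked
  2. V_1 → V_2 → V_6 ← V_4 — V_2:chain[blocks]; V_6:collider[blocks] ⇒ blocked
All paths are blocked; V_1 ⊥ V_4 | {V_2} holds.

Yes — V_1 and V_4 are d-separated given {V_2}.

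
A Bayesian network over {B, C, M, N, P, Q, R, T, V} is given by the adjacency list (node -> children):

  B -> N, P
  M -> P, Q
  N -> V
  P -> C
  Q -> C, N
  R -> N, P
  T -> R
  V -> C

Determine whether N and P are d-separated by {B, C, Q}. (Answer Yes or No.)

6 paths connect N and P; each must be blocked for d-separation to hold:
Path 1: N ← B → P
  B is a fork here and B is conditioned on, so the path is blocked at B.
Path 2: N ← Q → C ← P
  Q is a fork here and Q is conditioned on, so the path is blocked at Q.
Path 3: N ← Q ← M → P
  Q is a chain here and Q is conditioned on, so the path is blocked at Q.
Path 4: N ← R → P
  R is a fork and R is not conditioned on — no node blocks this path, so it is active.
Path 5: N → V → C ← P
  V is a chain and V is not conditioned on; C is a collider and C is conditioned on, which opens it — no node blocks this path, so it is active.
Path 6: N → V → C ← Q ← M → P
  Q is a chain here and Q is conditioned on, so the path is blocked at Q.
Because an active path exists, N and P are not d-separated.

No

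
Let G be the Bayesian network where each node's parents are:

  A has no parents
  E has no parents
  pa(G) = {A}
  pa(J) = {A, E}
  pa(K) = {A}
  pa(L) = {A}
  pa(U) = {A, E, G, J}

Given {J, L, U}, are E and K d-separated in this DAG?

6 paths connect E and K; each must be blocked for d-separation to hold:
Path 1: E → U ← A → K
  U is a collider and U is conditioned on, which opens it; A is a fork and A is not conditioned on — no node blocks this path, so it is active.
Path 2: E → U ← G ← A → K
  U is a collider and U is conditioned on, which opens it; G is a chain and G is not conditioned on; A is a fork and A is not conditioned on — no node blocks this path, so it is active.
Path 3: E → U ← J ← A → K
  J is a chain here and J is conditioned on, so the path is blocked at J.
Path 4: E → J ← A → K
  J is a collider and J is conditioned on, which opens it; A is a fork and A is not conditioned on — no node blocks this path, so it is active.
Path 5: E → J → U ← A → K
  J is a chain here and J is conditioned on, so the path is blocked at J.
Path 6: E → J → U ← G ← A → K
  J is a chain here and J is conditioned on, so the path is blocked at J.
At least one path is unblocked, so d-separation fails.

No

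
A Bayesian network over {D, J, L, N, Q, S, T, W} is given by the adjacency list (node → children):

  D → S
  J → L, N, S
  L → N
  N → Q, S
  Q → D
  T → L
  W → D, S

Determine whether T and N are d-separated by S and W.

There are 5 undirected paths between T and N; checking each against the conditioning set {S, W}:
  1. T → L → N — L:chain[open] ⇒ active
  2. T → L ← J → N — L:collider[open]; J:fork[open] ⇒ active
  3. T → L ← J → S ← N — L:collider[open]; J:fork[open]; S:collider[open] ⇒ active
  4. T → L ← J → S ← D ← Q ← N — L:collider[open]; J:fork[open]; S:collider[open]; D:chain[open]; Q:chain[open] ⇒ active
  5. T → L ← J → S ← W → D ← Q ← N — L:collider[open]; J:fork[open]; S:collider[open]; W:fork[blocks]; D:collider[open]; Q:chain[open] ⇒ blocked
At least one path is unblocked, so d-separation fails.

No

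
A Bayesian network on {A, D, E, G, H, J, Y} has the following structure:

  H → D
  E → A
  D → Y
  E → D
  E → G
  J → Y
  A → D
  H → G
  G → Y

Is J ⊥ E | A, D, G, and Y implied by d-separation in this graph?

We examine all 6 paths between J and E:
Path 1: J → Y ← G ← H → D ← A ← E
  G is a chain here and G is conditioned on, so the path is blocked at G.
Path 2: J → Y ← G ← H → D ← E
  G is a chain here and G is conditioned on, so the path is blocked at G.
Path 3: J → Y ← G ← E
  G is a chain here and G is conditioned on, so the path is blocked at G.
Path 4: J → Y ← D ← H → G ← E
  D is a chain here and D is conditioned on, so the path is blocked at D.
Path 5: J → Y ← D ← A ← E
  D is a chain here and D is conditioned on, so the path is blocked at D.
Path 6: J → Y ← D ← E
  D is a chain here and D is conditioned on, so the path is blocked at D.
Since every path is blocked, d-separation holds.

Yes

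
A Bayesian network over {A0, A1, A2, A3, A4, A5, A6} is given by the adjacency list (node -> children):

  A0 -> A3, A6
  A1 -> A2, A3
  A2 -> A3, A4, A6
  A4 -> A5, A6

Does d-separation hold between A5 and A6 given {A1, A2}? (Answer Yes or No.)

No

4 paths connect A5 and A6; each must be blocked for d-separation to hold:
Path 1: A5 ← A4 → A6
  A4 is a fork and A4 is not conditioned on — no node blocks this path, so it is active.
Path 2: A5 ← A4 ← A2 → A3 ← A0 → A6
  A2 is a fork here and A2 is conditioned on, so the path is blocked at A2.
Path 3: A5 ← A4 ← A2 → A6
  A2 is a fork here and A2 is conditioned on, so the path is blocked at A2.
Path 4: A5 ← A4 ← A2 ← A1 → A3 ← A0 → A6
  A2 is a chain here and A2 is conditioned on, so the path is blocked at A2.
At least one path is unblocked, so d-separation fails.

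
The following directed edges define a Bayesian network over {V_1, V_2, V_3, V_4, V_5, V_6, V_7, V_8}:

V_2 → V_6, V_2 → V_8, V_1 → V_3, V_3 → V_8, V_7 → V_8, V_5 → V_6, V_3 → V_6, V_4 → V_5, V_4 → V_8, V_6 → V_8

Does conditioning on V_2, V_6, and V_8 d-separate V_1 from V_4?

6 paths connect V_1 and V_4; each must be blocked for d-separation to hold:
Path 1: V_1 → V_3 → V_8 ← V_4
  V_3 is a chain and V_3 is not conditioned on; V_8 is a collider and V_8 is conditioned on, which opens it — no node blocks this path, so it is active.
Path 2: V_1 → V_3 → V_8 ← V_6 ← V_5 ← V_4
  V_6 is a chain here and V_6 is conditioned on, so the path is blocked at V_6.
Path 3: V_1 → V_3 → V_8 ← V_2 → V_6 ← V_5 ← V_4
  V_2 is a fork here and V_2 is conditioned on, so the path is blocked at V_2.
Path 4: V_1 → V_3 → V_6 ← V_5 ← V_4
  V_3 is a chain and V_3 is not conditioned on; V_6 is a collider and V_6 is conditioned on, which opens it; V_5 is a chain and V_5 is not conditioned on — no node blocks this path, so it is active.
Path 5: V_1 → V_3 → V_6 → V_8 ← V_4
  V_6 is a chain here and V_6 is conditioned on, so the path is blocked at V_6.
Path 6: V_1 → V_3 → V_6 ← V_2 → V_8 ← V_4
  V_2 is a fork here and V_2 is conditioned on, so the path is blocked at V_2.
At least one path is unblocked, so d-separation fails.

No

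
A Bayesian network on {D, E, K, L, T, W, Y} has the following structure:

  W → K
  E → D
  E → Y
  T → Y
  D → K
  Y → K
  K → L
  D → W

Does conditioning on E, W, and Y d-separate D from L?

There are 3 undirected paths between D and L; checking each against the conditioning set {E, W, Y}:
  1. D → W → K → L — W:chain[blocks]; K:chain[open] ⇒ blocked
  2. D → K → L — K:chain[open] ⇒ active
  3. D ← E → Y → K → L — E:fork[blocks]; Y:chain[blocks]; K:chain[open] ⇒ blocked
Since the path D → K → L is active, D and L are not d-separated given {E, W, Y}.

No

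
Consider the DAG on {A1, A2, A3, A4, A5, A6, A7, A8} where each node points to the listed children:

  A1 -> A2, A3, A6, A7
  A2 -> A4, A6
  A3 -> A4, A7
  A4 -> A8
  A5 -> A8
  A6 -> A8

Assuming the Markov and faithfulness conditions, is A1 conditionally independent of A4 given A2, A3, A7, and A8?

There are 6 undirected paths between A1 and A4; checking each against the conditioning set {A2, A3, A7, A8}:
  1. A1 → A7 ← A3 → A4 — A7:collider[open]; A3:fork[blocks] ⇒ blocked
  2. A1 → A3 → A4 — A3:chain[blocks] ⇒ blocked
  3. A1 → A6 → A8 ← A4 — A6:chain[open]; A8:collider[open] ⇒ active
  4. A1 → A6 ← A2 → A4 — A6:collider[open]; A2:fork[blocks] ⇒ blocked
  5. A1 → A2 → A4 — A2:chain[blocks] ⇒ blocked
  6. A1 → A2 → A6 → A8 ← A4 — A2:chain[blocks]; A6:chain[open]; A8:collider[open] ⇒ blocked
Since the path A1 → A6 → A8 ← A4 is active, A1 and A4 are not d-separated given {A2, A3, A7, A8}.

No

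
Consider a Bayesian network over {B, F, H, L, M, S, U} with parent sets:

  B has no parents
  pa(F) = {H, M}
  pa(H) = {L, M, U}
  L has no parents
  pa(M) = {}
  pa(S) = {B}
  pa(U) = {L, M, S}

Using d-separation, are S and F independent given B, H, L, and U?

6 paths connect S and F; each must be blocked for d-separation to hold:
Path 1: S → U ← M → H → F
  H is a chain here and H is conditioned on, so the path is blocked at H.
Path 2: S → U ← M → F
  U is a collider and U is conditioned on, which opens it; M is a fork and M is not conditioned on — no node blocks this path, so it is active.
Path 3: S → U ← L → H ← M → F
  L is a fork here and L is conditioned on, so the path is blocked at L.
Path 4: S → U ← L → H → F
  L is a fork here and L is conditioned on, so the path is blocked at L.
Path 5: S → U → H ← M → F
  U is a chain here and U is conditioned on, so the path is blocked at U.
Path 6: S → U → H → F
  U is a chain here and U is conditioned on, so the path is blocked at U.
At least one path is unblocked, so d-separation fails.

No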